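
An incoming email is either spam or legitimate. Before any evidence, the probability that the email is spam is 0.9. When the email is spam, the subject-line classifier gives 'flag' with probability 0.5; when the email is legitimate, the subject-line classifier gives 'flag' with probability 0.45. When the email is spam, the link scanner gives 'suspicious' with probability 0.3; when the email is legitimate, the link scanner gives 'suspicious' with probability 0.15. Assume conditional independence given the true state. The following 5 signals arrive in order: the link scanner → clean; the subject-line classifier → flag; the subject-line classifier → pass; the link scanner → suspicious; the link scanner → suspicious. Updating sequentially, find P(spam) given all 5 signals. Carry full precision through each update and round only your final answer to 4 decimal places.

0.9677

Apply Bayes' rule sequentially, carrying P(spam) forward.
After the link scanner='clean': P(spam) = 0.7·0.9000 / (0.7·0.9000 + 0.85·0.1000) ≈ 0.8811
After the subject-line classifier='flag': P(spam) = 0.5·0.8811 / (0.5·0.8811 + 0.45·0.1189) ≈ 0.8917
After the subject-line classifier='pass': P(spam) = 0.5·0.8917 / (0.5·0.8917 + 0.55·0.1083) ≈ 0.8822
After the link scanner='suspicious': P(spam) = 0.3·0.8822 / (0.3·0.8822 + 0.15·0.1178) ≈ 0.9374
After the link scanner='suspicious': P(spam) = 0.3·0.9374 / (0.3·0.9374 + 0.15·0.0626) ≈ 0.9677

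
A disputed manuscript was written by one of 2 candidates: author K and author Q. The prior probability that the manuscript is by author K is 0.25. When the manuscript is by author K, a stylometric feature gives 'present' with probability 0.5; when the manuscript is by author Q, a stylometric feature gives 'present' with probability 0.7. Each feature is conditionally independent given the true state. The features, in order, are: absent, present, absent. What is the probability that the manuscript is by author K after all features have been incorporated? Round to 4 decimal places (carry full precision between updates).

0.3981

Each posterior becomes the prior for the next update.
After 'absent': P(author K) = 0.5·0.2500 / (0.5·0.2500 + 0.3·0.7500) ≈ 0.3571
After 'present': P(author K) = 0.5·0.3571 / (0.5·0.3571 + 0.7·0.6429) ≈ 0.2841
After 'absent': P(author K) = 0.5·0.2841 / (0.5·0.2841 + 0.3·0.7159) ≈ 0.3981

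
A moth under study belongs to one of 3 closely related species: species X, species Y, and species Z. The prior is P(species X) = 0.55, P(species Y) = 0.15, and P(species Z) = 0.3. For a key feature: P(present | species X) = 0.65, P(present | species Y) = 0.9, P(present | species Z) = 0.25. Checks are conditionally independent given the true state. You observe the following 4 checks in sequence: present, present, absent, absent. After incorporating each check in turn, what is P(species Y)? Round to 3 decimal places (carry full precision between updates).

After 'present': normaliser = 0.65·0.5500 + 0.9·0.1500 + 0.25·0.3000; P(species X) ≈ 0.6300, P(species Y) ≈ 0.2379, P(species Z) ≈ 0.1322
After 'present': normaliser = 0.65·0.6300 + 0.9·0.2379 + 0.25·0.1322; P(species X) ≈ 0.6236, P(species Y) ≈ 0.3261, P(species Z) ≈ 0.0503
After 'absent': normaliser = 0.35·0.6236 + 0.1·0.3261 + 0.75·0.0503; P(species X) ≈ 0.7563, P(species Y) ≈ 0.1130, P(species Z) ≈ 0.1308
After 'absent': normaliser = 0.35·0.7563 + 0.1·0.1130 + 0.75·0.1308; P(species X) ≈ 0.7076, P(species Y) ≈ 0.0302, P(species Z) ≈ 0.2622

0.030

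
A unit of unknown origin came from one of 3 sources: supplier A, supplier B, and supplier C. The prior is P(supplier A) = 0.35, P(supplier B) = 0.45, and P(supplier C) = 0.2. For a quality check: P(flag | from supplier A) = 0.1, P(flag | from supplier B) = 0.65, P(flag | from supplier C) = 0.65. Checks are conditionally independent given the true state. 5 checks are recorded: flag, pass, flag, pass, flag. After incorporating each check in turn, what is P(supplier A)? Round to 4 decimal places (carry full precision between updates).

Apply Bayes' rule sequentially, carrying P(supplier A) forward.
After 'flag': normaliser = 0.1·0.3500 + 0.65·0.4500 + 0.65·0.2000; P(supplier A) ≈ 0.0765, P(supplier B) ≈ 0.6393, P(supplier C) ≈ 0.2842
After 'pass': normaliser = 0.9·0.0765 + 0.35·0.6393 + 0.35·0.2842; P(supplier A) ≈ 0.1756, P(supplier B) ≈ 0.5707, P(supplier C) ≈ 0.2537
After 'flag': normaliser = 0.1·0.1756 + 0.65·0.5707 + 0.65·0.2537; P(supplier A) ≈ 0.0317, P(supplier B) ≈ 0.6703, P(supplier C) ≈ 0.2979
After 'pass': normaliser = 0.9·0.0317 + 0.35·0.6703 + 0.35·0.2979; P(supplier A) ≈ 0.0777, P(supplier B) ≈ 0.6385, P(supplier C) ≈ 0.2838
After 'flag': normaliser = 0.1·0.0777 + 0.65·0.6385 + 0.65·0.2838; P(supplier A) ≈ 0.0128, P(supplier B) ≈ 0.6834, P(supplier C) ≈ 0.3038

0.0128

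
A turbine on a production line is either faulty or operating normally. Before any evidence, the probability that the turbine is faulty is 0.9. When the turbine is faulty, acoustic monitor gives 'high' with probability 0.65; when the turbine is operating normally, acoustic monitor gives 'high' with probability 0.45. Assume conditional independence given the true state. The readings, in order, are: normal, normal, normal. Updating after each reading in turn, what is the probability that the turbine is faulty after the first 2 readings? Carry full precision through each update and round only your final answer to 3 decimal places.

0.785

Apply Bayes' rule sequentially, carrying P(faulty) forward.
After 'normal': P(faulty) = 0.35·0.9000 / (0.35·0.9000 + 0.55·0.1000) ≈ 0.8514
After 'normal': P(faulty) = 0.35·0.8514 / (0.35·0.8514 + 0.55·0.1486) ≈ 0.7847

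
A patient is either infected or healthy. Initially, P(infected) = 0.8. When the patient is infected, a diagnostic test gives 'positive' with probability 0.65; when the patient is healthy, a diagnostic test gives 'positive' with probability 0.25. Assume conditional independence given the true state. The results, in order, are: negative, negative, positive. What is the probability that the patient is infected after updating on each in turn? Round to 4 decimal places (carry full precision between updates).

After 'negative': P(infected) = 0.35·0.8000 / (0.35·0.8000 + 0.75·0.2000) ≈ 0.6512
After 'negative': P(infected) = 0.35·0.6512 / (0.35·0.6512 + 0.75·0.3488) ≈ 0.4656
After 'positive': P(infected) = 0.65·0.4656 / (0.65·0.4656 + 0.25·0.5344) ≈ 0.6937

0.6937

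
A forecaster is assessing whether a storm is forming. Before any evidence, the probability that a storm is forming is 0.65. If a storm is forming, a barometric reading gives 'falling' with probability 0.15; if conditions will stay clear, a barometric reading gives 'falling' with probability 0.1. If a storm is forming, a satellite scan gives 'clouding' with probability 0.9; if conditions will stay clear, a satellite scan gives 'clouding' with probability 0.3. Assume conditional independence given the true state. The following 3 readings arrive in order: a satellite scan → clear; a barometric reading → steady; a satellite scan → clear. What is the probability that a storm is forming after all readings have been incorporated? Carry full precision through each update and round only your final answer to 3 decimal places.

After a satellite scan='clear': P(storm) = 0.1·0.6500 / (0.1·0.6500 + 0.7·0.3500) ≈ 0.2097
After a barometric reading='steady': P(storm) = 0.85·0.2097 / (0.85·0.2097 + 0.9·0.7903) ≈ 0.2004
After a satellite scan='clear': P(storm) = 0.1·0.2004 / (0.1·0.2004 + 0.7·0.7996) ≈ 0.0346

0.035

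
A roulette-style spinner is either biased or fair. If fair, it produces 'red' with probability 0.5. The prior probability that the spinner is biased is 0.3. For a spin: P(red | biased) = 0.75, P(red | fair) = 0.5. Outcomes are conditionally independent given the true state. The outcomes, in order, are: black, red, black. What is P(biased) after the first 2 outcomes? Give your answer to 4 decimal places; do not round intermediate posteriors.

0.2432

After 'black': P(biased) = 0.25·0.3000 / (0.25·0.3000 + 0.5·0.7000) ≈ 0.1765
After 'red': P(biased) = 0.75·0.1765 / (0.75·0.1765 + 0.5·0.8235) ≈ 0.2432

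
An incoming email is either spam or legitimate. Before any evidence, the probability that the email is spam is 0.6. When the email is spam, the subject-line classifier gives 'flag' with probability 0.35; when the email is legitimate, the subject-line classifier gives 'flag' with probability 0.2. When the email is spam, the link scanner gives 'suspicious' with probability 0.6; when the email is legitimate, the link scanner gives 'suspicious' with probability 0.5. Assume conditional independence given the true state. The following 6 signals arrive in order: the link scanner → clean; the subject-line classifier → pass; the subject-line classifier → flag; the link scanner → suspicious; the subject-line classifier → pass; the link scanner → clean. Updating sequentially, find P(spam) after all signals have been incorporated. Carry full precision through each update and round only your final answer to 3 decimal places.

0.571

After the link scanner='clean': P(spam) = 0.4·0.6000 / (0.4·0.6000 + 0.5·0.4000) ≈ 0.5455
After the subject-line classifier='pass': P(spam) = 0.65·0.5455 / (0.65·0.5455 + 0.8·0.4545) ≈ 0.4937
After the subject-line classifier='flag': P(spam) = 0.35·0.4937 / (0.35·0.4937 + 0.2·0.5063) ≈ 0.6305
After the link scanner='suspicious': P(spam) = 0.6·0.6305 / (0.6·0.6305 + 0.5·0.3695) ≈ 0.6719
After the subject-line classifier='pass': P(spam) = 0.65·0.6719 / (0.65·0.6719 + 0.8·0.3281) ≈ 0.6246
After the link scanner='clean': P(spam) = 0.4·0.6246 / (0.4·0.6246 + 0.5·0.3754) ≈ 0.5710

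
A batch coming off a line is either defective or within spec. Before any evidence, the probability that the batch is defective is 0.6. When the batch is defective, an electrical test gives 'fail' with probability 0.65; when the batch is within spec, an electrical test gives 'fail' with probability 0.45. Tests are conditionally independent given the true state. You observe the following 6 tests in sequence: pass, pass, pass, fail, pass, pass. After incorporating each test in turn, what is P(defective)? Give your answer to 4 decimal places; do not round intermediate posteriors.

0.1844

Each posterior becomes the prior for the next update.
After 'pass': P(defective) = 0.35·0.6000 / (0.35·0.6000 + 0.55·0.4000) ≈ 0.4884
After 'pass': P(defective) = 0.35·0.4884 / (0.35·0.4884 + 0.55·0.5116) ≈ 0.3779
After 'pass': P(defective) = 0.35·0.3779 / (0.35·0.3779 + 0.55·0.6221) ≈ 0.2788
After 'fail': P(defective) = 0.65·0.2788 / (0.65·0.2788 + 0.45·0.7212) ≈ 0.3583
After 'pass': P(defective) = 0.35·0.3583 / (0.35·0.3583 + 0.55·0.6417) ≈ 0.2622
After 'pass': P(defective) = 0.35·0.2622 / (0.35·0.2622 + 0.55·0.7378) ≈ 0.1844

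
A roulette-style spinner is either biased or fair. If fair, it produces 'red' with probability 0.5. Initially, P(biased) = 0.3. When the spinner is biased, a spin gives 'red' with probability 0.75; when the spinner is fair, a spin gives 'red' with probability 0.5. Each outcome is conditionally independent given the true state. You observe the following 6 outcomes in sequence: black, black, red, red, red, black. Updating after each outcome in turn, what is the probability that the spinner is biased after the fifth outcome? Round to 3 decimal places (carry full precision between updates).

After 'black': P(biased) = 0.25·0.3000 / (0.25·0.3000 + 0.5·0.7000) ≈ 0.1765
After 'black': P(biased) = 0.25·0.1765 / (0.25·0.1765 + 0.5·0.8235) ≈ 0.0968
After 'red': P(biased) = 0.75·0.0968 / (0.75·0.0968 + 0.5·0.9032) ≈ 0.1385
After 'red': P(biased) = 0.75·0.1385 / (0.75·0.1385 + 0.5·0.8615) ≈ 0.1942
After 'red': P(biased) = 0.75·0.1942 / (0.75·0.1942 + 0.5·0.8058) ≈ 0.2656

0.266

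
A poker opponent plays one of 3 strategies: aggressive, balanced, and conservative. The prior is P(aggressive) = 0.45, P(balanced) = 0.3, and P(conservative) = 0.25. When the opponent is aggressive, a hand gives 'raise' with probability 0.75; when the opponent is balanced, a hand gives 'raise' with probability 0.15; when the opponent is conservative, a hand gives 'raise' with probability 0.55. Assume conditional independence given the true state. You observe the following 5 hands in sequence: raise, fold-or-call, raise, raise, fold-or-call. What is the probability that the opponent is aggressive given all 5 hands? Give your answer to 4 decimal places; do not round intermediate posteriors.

0.5645

After 'raise': normaliser = 0.75·0.4500 + 0.15·0.3000 + 0.55·0.2500; P(aggressive) ≈ 0.6490, P(balanced) ≈ 0.0865, P(conservative) ≈ 0.2644
After 'fold-or-call': normaliser = 0.25·0.6490 + 0.85·0.0865 + 0.45·0.2644; P(aggressive) ≈ 0.4573, P(balanced) ≈ 0.2073, P(conservative) ≈ 0.3354
After 'raise': normaliser = 0.75·0.4573 + 0.15·0.2073 + 0.55·0.3354; P(aggressive) ≈ 0.6141, P(balanced) ≈ 0.0557, P(conservative) ≈ 0.3302
After 'raise': normaliser = 0.75·0.6141 + 0.15·0.0557 + 0.55·0.3302; P(aggressive) ≈ 0.7080, P(balanced) ≈ 0.0128, P(conservative) ≈ 0.2792
After 'fold-or-call': normaliser = 0.25·0.7080 + 0.85·0.0128 + 0.45·0.2792; P(aggressive) ≈ 0.5645, P(balanced) ≈ 0.0348, P(conservative) ≈ 0.4007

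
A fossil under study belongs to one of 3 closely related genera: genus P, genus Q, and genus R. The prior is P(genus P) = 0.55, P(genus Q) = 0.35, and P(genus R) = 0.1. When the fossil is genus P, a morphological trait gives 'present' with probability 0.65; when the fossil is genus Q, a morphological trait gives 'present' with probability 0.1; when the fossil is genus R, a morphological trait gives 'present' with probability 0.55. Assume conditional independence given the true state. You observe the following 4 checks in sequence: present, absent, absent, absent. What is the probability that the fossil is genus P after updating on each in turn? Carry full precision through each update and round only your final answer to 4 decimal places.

Each posterior becomes the prior for the next update.
After 'present': normaliser = 0.65·0.5500 + 0.1·0.3500 + 0.55·0.1000; P(genus P) ≈ 0.7989, P(genus Q) ≈ 0.0782, P(genus R) ≈ 0.1229
After 'absent': normaliser = 0.35·0.7989 + 0.9·0.0782 + 0.45·0.1229; P(genus P) ≈ 0.6899, P(genus Q) ≈ 0.1737, P(genus R) ≈ 0.1365
After 'absent': normaliser = 0.35·0.6899 + 0.9·0.1737 + 0.45·0.1365; P(genus P) ≈ 0.5259, P(genus Q) ≈ 0.3404, P(genus R) ≈ 0.1337
After 'absent': normaliser = 0.35·0.5259 + 0.9·0.3404 + 0.45·0.1337; P(genus P) ≈ 0.3343, P(genus Q) ≈ 0.5564, P(genus R) ≈ 0.1093

0.3343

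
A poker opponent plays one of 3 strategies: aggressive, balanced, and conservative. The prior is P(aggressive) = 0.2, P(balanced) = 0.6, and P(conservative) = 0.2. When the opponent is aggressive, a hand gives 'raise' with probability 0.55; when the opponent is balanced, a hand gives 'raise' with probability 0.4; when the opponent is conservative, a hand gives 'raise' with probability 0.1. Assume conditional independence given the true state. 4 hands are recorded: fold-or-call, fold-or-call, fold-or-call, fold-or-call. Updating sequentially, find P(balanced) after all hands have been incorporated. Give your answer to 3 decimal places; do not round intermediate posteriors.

After 'fold-or-call': normaliser = 0.45·0.2000 + 0.6·0.6000 + 0.9·0.2000; P(aggressive) ≈ 0.1429, P(balanced) ≈ 0.5714, P(conservative) ≈ 0.2857
After 'fold-or-call': normaliser = 0.45·0.1429 + 0.6·0.5714 + 0.9·0.2857; P(aggressive) ≈ 0.0968, P(balanced) ≈ 0.5161, P(conservative) ≈ 0.3871
After 'fold-or-call': normaliser = 0.45·0.0968 + 0.6·0.5161 + 0.9·0.3871; P(aggressive) ≈ 0.0621, P(balanced) ≈ 0.4414, P(conservative) ≈ 0.4966
After 'fold-or-call': normaliser = 0.45·0.0621 + 0.6·0.4414 + 0.9·0.4966; P(aggressive) ≈ 0.0378, P(balanced) ≈ 0.3580, P(conservative) ≈ 0.6042

0.358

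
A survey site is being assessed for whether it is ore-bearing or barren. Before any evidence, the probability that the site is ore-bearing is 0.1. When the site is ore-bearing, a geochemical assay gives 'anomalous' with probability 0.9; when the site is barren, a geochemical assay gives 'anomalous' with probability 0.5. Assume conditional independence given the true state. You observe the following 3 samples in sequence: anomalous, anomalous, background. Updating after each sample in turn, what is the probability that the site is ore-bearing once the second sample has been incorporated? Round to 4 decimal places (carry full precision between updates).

0.2647

Each posterior becomes the prior for the next update.
After 'anomalous': P(ore) = 0.9·0.1000 / (0.9·0.1000 + 0.5·0.9000) ≈ 0.1667
After 'anomalous': P(ore) = 0.9·0.1667 / (0.9·0.1667 + 0.5·0.8333) ≈ 0.2647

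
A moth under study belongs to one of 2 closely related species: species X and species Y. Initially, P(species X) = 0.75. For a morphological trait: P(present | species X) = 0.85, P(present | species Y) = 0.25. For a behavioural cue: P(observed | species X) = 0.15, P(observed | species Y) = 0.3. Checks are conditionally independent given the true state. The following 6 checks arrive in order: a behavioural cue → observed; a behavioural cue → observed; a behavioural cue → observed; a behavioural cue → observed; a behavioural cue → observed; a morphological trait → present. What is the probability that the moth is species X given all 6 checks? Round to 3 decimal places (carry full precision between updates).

0.242

After a behavioural cue='observed': P(species X) = 0.15·0.7500 / (0.15·0.7500 + 0.3·0.2500) ≈ 0.6000
After a behavioural cue='observed': P(species X) = 0.15·0.6000 / (0.15·0.6000 + 0.3·0.4000) ≈ 0.4286
After a behavioural cue='observed': P(species X) = 0.15·0.4286 / (0.15·0.4286 + 0.3·0.5714) ≈ 0.2727
After a behavioural cue='observed': P(species X) = 0.15·0.2727 / (0.15·0.2727 + 0.3·0.7273) ≈ 0.1579
After a behavioural cue='observed': P(species X) = 0.15·0.1579 / (0.15·0.1579 + 0.3·0.8421) ≈ 0.0857
After a morphological trait='present': P(species X) = 0.85·0.0857 / (0.85·0.0857 + 0.25·0.9143) ≈ 0.2417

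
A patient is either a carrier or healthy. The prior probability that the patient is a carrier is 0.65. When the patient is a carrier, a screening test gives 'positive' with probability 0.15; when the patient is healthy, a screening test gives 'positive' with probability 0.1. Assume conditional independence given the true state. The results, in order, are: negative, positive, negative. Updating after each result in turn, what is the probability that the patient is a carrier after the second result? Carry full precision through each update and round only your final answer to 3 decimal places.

0.725

Each posterior becomes the prior for the next update.
After 'negative': P(carrier) = 0.85·0.6500 / (0.85·0.6500 + 0.9·0.3500) ≈ 0.6369
After 'positive': P(carrier) = 0.15·0.6369 / (0.15·0.6369 + 0.1·0.3631) ≈ 0.7246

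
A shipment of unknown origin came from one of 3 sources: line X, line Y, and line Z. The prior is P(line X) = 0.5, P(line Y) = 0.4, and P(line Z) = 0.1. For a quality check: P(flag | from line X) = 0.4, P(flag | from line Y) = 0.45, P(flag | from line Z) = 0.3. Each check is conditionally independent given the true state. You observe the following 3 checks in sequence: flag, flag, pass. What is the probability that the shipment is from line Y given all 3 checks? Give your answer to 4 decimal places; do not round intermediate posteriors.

0.4507

After 'flag': normaliser = 0.4·0.5000 + 0.45·0.4000 + 0.3·0.1000; P(line X) ≈ 0.4878, P(line Y) ≈ 0.4390, P(line Z) ≈ 0.0732
After 'flag': normaliser = 0.4·0.4878 + 0.45·0.4390 + 0.3·0.0732; P(line X) ≈ 0.4706, P(line Y) ≈ 0.4765, P(line Z) ≈ 0.0529
After 'pass': normaliser = 0.6·0.4706 + 0.55·0.4765 + 0.7·0.0529; P(line X) ≈ 0.4856, P(line Y) ≈ 0.4507, P(line Z) ≈ 0.0637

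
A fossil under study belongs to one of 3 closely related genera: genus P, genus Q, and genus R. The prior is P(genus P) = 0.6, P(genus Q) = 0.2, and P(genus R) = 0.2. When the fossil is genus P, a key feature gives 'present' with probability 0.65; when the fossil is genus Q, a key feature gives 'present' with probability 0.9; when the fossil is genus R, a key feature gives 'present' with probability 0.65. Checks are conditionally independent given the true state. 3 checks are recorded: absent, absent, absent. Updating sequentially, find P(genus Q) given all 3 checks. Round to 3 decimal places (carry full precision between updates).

0.006

After 'absent': normaliser = 0.35·0.6000 + 0.1·0.2000 + 0.35·0.2000; P(genus P) ≈ 0.7000, P(genus Q) ≈ 0.0667, P(genus R) ≈ 0.2333
After 'absent': normaliser = 0.35·0.7000 + 0.1·0.0667 + 0.35·0.2333; P(genus P) ≈ 0.7350, P(genus Q) ≈ 0.0200, P(genus R) ≈ 0.2450
After 'absent': normaliser = 0.35·0.7350 + 0.1·0.0200 + 0.35·0.2450; P(genus P) ≈ 0.7457, P(genus Q) ≈ 0.0058, P(genus R) ≈ 0.2486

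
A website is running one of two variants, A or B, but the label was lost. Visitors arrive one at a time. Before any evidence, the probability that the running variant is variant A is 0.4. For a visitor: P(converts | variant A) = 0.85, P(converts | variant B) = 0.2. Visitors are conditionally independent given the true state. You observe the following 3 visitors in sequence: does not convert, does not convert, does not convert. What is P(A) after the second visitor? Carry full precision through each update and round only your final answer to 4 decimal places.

After 'does not convert': P(A) = 0.15·0.4000 / (0.15·0.4000 + 0.8·0.6000) ≈ 0.1111
After 'does not convert': P(A) = 0.15·0.1111 / (0.15·0.1111 + 0.8·0.8889) ≈ 0.0229

0.0229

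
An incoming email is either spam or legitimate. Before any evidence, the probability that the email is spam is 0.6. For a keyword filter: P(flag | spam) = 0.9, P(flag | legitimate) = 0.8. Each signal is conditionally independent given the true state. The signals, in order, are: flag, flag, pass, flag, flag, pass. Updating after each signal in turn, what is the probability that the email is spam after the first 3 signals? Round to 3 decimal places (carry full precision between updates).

0.487

After 'flag': P(spam) = 0.9·0.6000 / (0.9·0.6000 + 0.8·0.4000) ≈ 0.6279
After 'flag': P(spam) = 0.9·0.6279 / (0.9·0.6279 + 0.8·0.3721) ≈ 0.6550
After 'pass': P(spam) = 0.1·0.6550 / (0.1·0.6550 + 0.2·0.3450) ≈ 0.4870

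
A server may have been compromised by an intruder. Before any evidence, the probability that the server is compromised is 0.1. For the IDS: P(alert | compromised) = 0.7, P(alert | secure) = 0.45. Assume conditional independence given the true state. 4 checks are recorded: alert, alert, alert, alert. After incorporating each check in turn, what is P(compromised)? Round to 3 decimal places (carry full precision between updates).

After 'alert': P(compromised) = 0.7·0.1000 / (0.7·0.1000 + 0.45·0.9000) ≈ 0.1474
After 'alert': P(compromised) = 0.7·0.1474 / (0.7·0.1474 + 0.45·0.8526) ≈ 0.2119
After 'alert': P(compromised) = 0.7·0.2119 / (0.7·0.2119 + 0.45·0.7881) ≈ 0.2949
After 'alert': P(compromised) = 0.7·0.2949 / (0.7·0.2949 + 0.45·0.7051) ≈ 0.3942

0.394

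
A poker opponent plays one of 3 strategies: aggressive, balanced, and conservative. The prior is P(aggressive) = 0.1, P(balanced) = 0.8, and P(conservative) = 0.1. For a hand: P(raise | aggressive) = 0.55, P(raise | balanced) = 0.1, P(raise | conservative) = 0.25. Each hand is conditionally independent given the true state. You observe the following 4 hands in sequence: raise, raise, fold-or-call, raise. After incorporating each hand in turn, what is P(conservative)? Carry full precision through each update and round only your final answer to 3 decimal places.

After 'raise': normaliser = 0.55·0.1000 + 0.1·0.8000 + 0.25·0.1000; P(aggressive) ≈ 0.3438, P(balanced) ≈ 0.5000, P(conservative) ≈ 0.1562
After 'raise': normaliser = 0.55·0.3438 + 0.1·0.5000 + 0.25·0.1562; P(aggressive) ≈ 0.6798, P(balanced) ≈ 0.1798, P(conservative) ≈ 0.1404
After 'fold-or-call': normaliser = 0.45·0.6798 + 0.9·0.1798 + 0.75·0.1404; P(aggressive) ≈ 0.5338, P(balanced) ≈ 0.2824, P(conservative) ≈ 0.1838
After 'raise': normaliser = 0.55·0.5338 + 0.1·0.2824 + 0.25·0.1838; P(aggressive) ≈ 0.7983, P(balanced) ≈ 0.0768, P(conservative) ≈ 0.1250

0.125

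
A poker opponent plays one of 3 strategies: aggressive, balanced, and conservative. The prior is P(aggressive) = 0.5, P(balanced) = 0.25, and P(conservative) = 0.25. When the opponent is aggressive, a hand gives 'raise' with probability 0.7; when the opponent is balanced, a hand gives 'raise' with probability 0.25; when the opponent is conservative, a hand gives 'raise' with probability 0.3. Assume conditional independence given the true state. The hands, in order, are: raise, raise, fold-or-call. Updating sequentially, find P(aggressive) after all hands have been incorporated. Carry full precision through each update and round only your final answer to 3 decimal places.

0.728

After 'raise': normaliser = 0.7·0.5000 + 0.25·0.2500 + 0.3·0.2500; P(aggressive) ≈ 0.7179, P(balanced) ≈ 0.1282, P(conservative) ≈ 0.1538
After 'raise': normaliser = 0.7·0.7179 + 0.25·0.1282 + 0.3·0.1538; P(aggressive) ≈ 0.8653, P(balanced) ≈ 0.0552, P(conservative) ≈ 0.0795
After 'fold-or-call': normaliser = 0.3·0.8653 + 0.75·0.0552 + 0.7·0.0795; P(aggressive) ≈ 0.7279, P(balanced) ≈ 0.1161, P(conservative) ≈ 0.1560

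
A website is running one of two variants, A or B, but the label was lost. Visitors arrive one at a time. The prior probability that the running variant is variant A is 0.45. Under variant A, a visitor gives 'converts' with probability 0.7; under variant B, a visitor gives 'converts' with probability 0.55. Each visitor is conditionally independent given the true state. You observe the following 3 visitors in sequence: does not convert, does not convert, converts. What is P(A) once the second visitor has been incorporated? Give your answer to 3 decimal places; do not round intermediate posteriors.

0.267

Apply Bayes' rule sequentially, carrying P(A) forward.
After 'does not convert': P(A) = 0.3·0.4500 / (0.3·0.4500 + 0.45·0.5500) ≈ 0.3529
After 'does not convert': P(A) = 0.3·0.3529 / (0.3·0.3529 + 0.45·0.6471) ≈ 0.2667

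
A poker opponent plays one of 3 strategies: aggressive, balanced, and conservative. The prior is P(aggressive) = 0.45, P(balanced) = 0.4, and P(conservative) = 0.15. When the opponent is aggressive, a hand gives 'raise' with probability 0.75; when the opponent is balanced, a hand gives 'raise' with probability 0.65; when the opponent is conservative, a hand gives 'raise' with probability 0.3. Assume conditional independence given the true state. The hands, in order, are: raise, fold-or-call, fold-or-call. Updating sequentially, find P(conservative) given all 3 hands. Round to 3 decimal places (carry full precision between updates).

0.294

After 'raise': normaliser = 0.75·0.4500 + 0.65·0.4000 + 0.3·0.1500; P(aggressive) ≈ 0.5253, P(balanced) ≈ 0.4047, P(conservative) ≈ 0.0700
After 'fold-or-call': normaliser = 0.25·0.5253 + 0.35·0.4047 + 0.7·0.0700; P(aggressive) ≈ 0.4079, P(balanced) ≈ 0.4399, P(conservative) ≈ 0.1523
After 'fold-or-call': normaliser = 0.25·0.4079 + 0.35·0.4399 + 0.7·0.1523; P(aggressive) ≈ 0.2813, P(balanced) ≈ 0.4247, P(conservative) ≈ 0.2940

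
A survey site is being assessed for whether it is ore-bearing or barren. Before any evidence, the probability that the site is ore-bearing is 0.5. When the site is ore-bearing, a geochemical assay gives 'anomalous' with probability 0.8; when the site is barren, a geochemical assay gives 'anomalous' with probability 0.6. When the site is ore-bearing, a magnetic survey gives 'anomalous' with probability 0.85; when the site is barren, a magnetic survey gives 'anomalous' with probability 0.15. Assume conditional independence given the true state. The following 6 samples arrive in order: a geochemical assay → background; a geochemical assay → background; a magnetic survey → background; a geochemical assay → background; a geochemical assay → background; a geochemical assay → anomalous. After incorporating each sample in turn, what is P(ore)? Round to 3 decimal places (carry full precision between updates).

0.014

After a geochemical assay='background': P(ore) = 0.2·0.5000 / (0.2·0.5000 + 0.4·0.5000) ≈ 0.3333
After a geochemical assay='background': P(ore) = 0.2·0.3333 / (0.2·0.3333 + 0.4·0.6667) ≈ 0.2000
After a magnetic survey='background': P(ore) = 0.15·0.2000 / (0.15·0.2000 + 0.85·0.8000) ≈ 0.0423
After a geochemical assay='background': P(ore) = 0.2·0.0423 / (0.2·0.0423 + 0.4·0.9577) ≈ 0.0216
After a geochemical assay='background': P(ore) = 0.2·0.0216 / (0.2·0.0216 + 0.4·0.9784) ≈ 0.0109
After a geochemical assay='anomalous': P(ore) = 0.8·0.0109 / (0.8·0.0109 + 0.6·0.9891) ≈ 0.0145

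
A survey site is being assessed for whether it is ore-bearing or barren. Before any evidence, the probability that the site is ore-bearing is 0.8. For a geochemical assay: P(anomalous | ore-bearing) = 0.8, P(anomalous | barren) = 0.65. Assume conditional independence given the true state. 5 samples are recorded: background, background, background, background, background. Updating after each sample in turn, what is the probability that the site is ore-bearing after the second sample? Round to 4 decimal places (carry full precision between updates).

0.5664

After 'background': P(ore) = 0.2·0.8000 / (0.2·0.8000 + 0.35·0.2000) ≈ 0.6957
After 'background': P(ore) = 0.2·0.6957 / (0.2·0.6957 + 0.35·0.3043) ≈ 0.5664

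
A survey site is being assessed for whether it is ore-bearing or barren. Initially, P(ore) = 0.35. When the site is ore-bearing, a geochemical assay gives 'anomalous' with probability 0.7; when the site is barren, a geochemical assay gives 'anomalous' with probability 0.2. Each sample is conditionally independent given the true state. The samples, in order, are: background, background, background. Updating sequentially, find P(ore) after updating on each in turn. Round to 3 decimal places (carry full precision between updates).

0.028

After 'background': P(ore) = 0.3·0.3500 / (0.3·0.3500 + 0.8·0.6500) ≈ 0.1680
After 'background': P(ore) = 0.3·0.1680 / (0.3·0.1680 + 0.8·0.8320) ≈ 0.0704
After 'background': P(ore) = 0.3·0.0704 / (0.3·0.0704 + 0.8·0.9296) ≈ 0.0276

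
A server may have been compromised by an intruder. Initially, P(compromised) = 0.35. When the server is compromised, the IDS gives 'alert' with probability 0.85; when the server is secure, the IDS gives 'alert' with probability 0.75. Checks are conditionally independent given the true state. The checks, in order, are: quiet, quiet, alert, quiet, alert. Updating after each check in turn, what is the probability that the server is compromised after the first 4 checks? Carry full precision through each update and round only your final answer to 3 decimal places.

0.116

Each posterior becomes the prior for the next update.
After 'quiet': P(compromised) = 0.15·0.3500 / (0.15·0.3500 + 0.25·0.6500) ≈ 0.2442
After 'quiet': P(compromised) = 0.15·0.2442 / (0.15·0.2442 + 0.25·0.7558) ≈ 0.1624
After 'alert': P(compromised) = 0.85·0.1624 / (0.85·0.1624 + 0.75·0.8376) ≈ 0.1801
After 'quiet': P(compromised) = 0.15·0.1801 / (0.15·0.1801 + 0.25·0.8199) ≈ 0.1165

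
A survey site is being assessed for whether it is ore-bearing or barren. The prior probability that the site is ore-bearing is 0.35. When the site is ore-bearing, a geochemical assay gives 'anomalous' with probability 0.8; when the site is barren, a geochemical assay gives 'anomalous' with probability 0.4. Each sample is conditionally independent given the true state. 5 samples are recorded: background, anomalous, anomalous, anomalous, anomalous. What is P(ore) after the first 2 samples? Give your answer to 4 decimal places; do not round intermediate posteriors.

After 'background': P(ore) = 0.2·0.3500 / (0.2·0.3500 + 0.6·0.6500) ≈ 0.1522
After 'anomalous': P(ore) = 0.8·0.1522 / (0.8·0.1522 + 0.4·0.8478) ≈ 0.2642

0.2642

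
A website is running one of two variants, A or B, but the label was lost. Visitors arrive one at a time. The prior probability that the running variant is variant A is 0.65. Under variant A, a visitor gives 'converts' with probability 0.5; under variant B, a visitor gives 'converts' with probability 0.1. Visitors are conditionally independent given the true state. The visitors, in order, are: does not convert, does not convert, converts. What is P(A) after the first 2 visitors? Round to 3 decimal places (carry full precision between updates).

Each posterior becomes the prior for the next update.
After 'does not convert': P(A) = 0.5·0.6500 / (0.5·0.6500 + 0.9·0.3500) ≈ 0.5078
After 'does not convert': P(A) = 0.5·0.5078 / (0.5·0.5078 + 0.9·0.4922) ≈ 0.3643

0.364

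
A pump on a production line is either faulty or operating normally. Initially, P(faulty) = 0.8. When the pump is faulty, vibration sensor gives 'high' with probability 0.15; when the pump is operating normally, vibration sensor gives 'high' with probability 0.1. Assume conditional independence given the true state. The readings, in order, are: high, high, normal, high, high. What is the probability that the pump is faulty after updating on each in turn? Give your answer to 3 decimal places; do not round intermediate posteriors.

After 'high': P(faulty) = 0.15·0.8000 / (0.15·0.8000 + 0.1·0.2000) ≈ 0.8571
After 'high': P(faulty) = 0.15·0.8571 / (0.15·0.8571 + 0.1·0.1429) ≈ 0.9000
After 'normal': P(faulty) = 0.85·0.9000 / (0.85·0.9000 + 0.9·0.1000) ≈ 0.8947
After 'high': P(faulty) = 0.15·0.8947 / (0.15·0.8947 + 0.1·0.1053) ≈ 0.9273
After 'high': P(faulty) = 0.15·0.9273 / (0.15·0.9273 + 0.1·0.0727) ≈ 0.9503

0.950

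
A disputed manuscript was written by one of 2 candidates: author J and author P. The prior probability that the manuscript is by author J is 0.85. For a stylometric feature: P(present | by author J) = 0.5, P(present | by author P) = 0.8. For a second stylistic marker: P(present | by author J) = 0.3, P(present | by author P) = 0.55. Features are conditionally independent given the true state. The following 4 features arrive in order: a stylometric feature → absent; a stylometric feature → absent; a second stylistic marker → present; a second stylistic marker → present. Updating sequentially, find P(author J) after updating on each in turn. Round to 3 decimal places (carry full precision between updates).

Apply Bayes' rule sequentially, carrying P(author J) forward.
After a stylometric feature='absent': P(author J) = 0.5·0.8500 / (0.5·0.8500 + 0.2·0.1500) ≈ 0.9341
After a stylometric feature='absent': P(author J) = 0.5·0.9341 / (0.5·0.9341 + 0.2·0.0659) ≈ 0.9725
After a second stylistic marker='present': P(author J) = 0.3·0.9725 / (0.3·0.9725 + 0.55·0.0275) ≈ 0.9508
After a second stylistic marker='present': P(author J) = 0.3·0.9508 / (0.3·0.9508 + 0.55·0.0492) ≈ 0.9133

0.913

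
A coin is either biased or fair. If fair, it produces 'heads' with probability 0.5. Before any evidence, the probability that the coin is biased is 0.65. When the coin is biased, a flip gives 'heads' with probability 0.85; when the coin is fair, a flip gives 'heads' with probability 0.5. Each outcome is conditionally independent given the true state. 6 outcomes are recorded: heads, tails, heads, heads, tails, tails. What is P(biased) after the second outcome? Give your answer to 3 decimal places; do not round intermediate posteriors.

0.486

After 'heads': P(biased) = 0.85·0.6500 / (0.85·0.6500 + 0.5·0.3500) ≈ 0.7595
After 'tails': P(biased) = 0.15·0.7595 / (0.15·0.7595 + 0.5·0.2405) ≈ 0.4864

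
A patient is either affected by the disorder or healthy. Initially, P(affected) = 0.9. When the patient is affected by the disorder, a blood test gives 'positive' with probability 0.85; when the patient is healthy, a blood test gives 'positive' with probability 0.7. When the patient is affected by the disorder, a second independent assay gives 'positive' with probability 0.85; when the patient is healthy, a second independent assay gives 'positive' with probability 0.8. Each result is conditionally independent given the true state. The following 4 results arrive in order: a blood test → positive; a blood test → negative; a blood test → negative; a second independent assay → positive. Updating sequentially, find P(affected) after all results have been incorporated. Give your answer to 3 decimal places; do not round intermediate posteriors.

0.744

After a blood test='positive': P(affected) = 0.85·0.9000 / (0.85·0.9000 + 0.7·0.1000) ≈ 0.9162
After a blood test='negative': P(affected) = 0.15·0.9162 / (0.15·0.9162 + 0.3·0.0838) ≈ 0.8453
After a blood test='negative': P(affected) = 0.15·0.8453 / (0.15·0.8453 + 0.3·0.1547) ≈ 0.7321
After a second independent assay='positive': P(affected) = 0.85·0.7321 / (0.85·0.7321 + 0.8·0.2679) ≈ 0.7438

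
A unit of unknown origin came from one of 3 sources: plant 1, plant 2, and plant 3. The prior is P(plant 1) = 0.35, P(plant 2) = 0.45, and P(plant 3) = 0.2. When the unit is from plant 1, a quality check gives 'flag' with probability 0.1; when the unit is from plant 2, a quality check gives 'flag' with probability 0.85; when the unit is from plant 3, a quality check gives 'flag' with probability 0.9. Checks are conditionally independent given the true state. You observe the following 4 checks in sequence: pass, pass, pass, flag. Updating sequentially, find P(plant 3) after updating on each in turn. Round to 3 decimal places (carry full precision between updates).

0.007

Each posterior becomes the prior for the next update.
After 'pass': normaliser = 0.9·0.3500 + 0.15·0.4500 + 0.1·0.2000; P(plant 1) ≈ 0.7826, P(plant 2) ≈ 0.1677, P(plant 3) ≈ 0.0497
After 'pass': normaliser = 0.9·0.7826 + 0.15·0.1677 + 0.1·0.0497; P(plant 1) ≈ 0.9590, P(plant 2) ≈ 0.0342, P(plant 3) ≈ 0.0068
After 'pass': normaliser = 0.9·0.9590 + 0.15·0.0342 + 0.1·0.0068; P(plant 1) ≈ 0.9933, P(plant 2) ≈ 0.0059, P(plant 3) ≈ 0.0008
After 'flag': normaliser = 0.1·0.9933 + 0.85·0.0059 + 0.9·0.0008; P(plant 1) ≈ 0.9455, P(plant 2) ≈ 0.0478, P(plant 3) ≈ 0.0067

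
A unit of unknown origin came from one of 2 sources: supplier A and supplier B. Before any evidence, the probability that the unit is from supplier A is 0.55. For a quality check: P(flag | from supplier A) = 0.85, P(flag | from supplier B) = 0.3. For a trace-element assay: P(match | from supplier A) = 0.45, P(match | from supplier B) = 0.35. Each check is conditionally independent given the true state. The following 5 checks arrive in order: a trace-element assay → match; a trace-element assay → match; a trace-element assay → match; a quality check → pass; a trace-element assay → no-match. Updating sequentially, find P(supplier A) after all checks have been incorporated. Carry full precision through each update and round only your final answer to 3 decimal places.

0.320

After a trace-element assay='match': P(supplier A) = 0.45·0.5500 / (0.45·0.5500 + 0.35·0.4500) ≈ 0.6111
After a trace-element assay='match': P(supplier A) = 0.45·0.6111 / (0.45·0.6111 + 0.35·0.3889) ≈ 0.6689
After a trace-element assay='match': P(supplier A) = 0.45·0.6689 / (0.45·0.6689 + 0.35·0.3311) ≈ 0.7220
After a quality check='pass': P(supplier A) = 0.15·0.7220 / (0.15·0.7220 + 0.7·0.2780) ≈ 0.3576
After a trace-element assay='no-match': P(supplier A) = 0.55·0.3576 / (0.55·0.3576 + 0.65·0.6424) ≈ 0.3202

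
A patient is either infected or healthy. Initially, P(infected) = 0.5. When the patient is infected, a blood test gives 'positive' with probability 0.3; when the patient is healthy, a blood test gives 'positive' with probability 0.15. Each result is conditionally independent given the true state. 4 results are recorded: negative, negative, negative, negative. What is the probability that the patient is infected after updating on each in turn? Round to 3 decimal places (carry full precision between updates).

After 'negative': P(infected) = 0.7·0.5000 / (0.7·0.5000 + 0.85·0.5000) ≈ 0.4516
After 'negative': P(infected) = 0.7·0.4516 / (0.7·0.4516 + 0.85·0.5484) ≈ 0.4041
After 'negative': P(infected) = 0.7·0.4041 / (0.7·0.4041 + 0.85·0.5959) ≈ 0.3584
After 'negative': P(infected) = 0.7·0.3584 / (0.7·0.3584 + 0.85·0.6416) ≈ 0.3150

0.315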